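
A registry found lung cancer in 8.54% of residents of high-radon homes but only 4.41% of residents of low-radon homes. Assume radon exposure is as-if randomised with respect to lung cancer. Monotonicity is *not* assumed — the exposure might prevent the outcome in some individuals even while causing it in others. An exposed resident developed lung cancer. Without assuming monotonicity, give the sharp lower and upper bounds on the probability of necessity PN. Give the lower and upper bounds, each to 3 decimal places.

p₁ = 0.0854, p₀ = 0.0441.
Under exogeneity alone the bounds on PN are max{0,(p₁−p₀)/p₁} ≤ PN ≤ min{1,(1−p₀)/p₁}.
  lower = (p₁ − p₀)/p₁ = 0.0413 / 0.0854 ≈ 0.4836
  upper = min{1, (1 − p₀)/p₁} = 0.9559 / 0.0854 ≈ 11.1932 → capped at 1

0.484 ≤ PN ≤ 1.000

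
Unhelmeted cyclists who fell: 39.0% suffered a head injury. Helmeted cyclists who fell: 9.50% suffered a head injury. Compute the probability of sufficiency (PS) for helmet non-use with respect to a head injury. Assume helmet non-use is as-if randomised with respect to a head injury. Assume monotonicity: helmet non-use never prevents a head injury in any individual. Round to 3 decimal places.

PS ≈ 0.326

p₁ = 0.39, p₀ = 0.095.
Under exogeneity and monotonicity, PS = (p₁ − p₀) / (1 − p₀).
PS = (0.39 − 0.095) / (1 − 0.095) = 0.295 / 0.905 ≈ 0.3260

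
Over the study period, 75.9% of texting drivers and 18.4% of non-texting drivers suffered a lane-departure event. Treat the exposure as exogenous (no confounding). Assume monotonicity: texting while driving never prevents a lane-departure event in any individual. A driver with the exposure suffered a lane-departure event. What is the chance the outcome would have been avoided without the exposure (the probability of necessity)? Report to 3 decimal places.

p₁ = 0.759, p₀ = 0.184.
Under exogeneity and monotonicity, PN = (p₁ − p₀) / p₁.
PN = (0.759 − 0.184) / 0.759 = 0.575 / 0.759 ≈ 0.7576

PN ≈ 0.758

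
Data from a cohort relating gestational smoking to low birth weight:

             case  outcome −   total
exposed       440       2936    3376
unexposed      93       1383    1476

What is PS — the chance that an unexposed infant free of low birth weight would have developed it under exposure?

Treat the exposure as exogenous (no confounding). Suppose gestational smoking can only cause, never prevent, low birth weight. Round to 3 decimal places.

PS ≈ 0.072

p₁ = P(outcome | exposed) = 440/3376 = 0.13033
p₀ = P(outcome | unexposed) = 93/1476 = 0.063008
Under exogeneity and monotonicity, PS = (p₁ − p₀)/(1 − p₀).
PS = (0.13033 − 0.063008) / 0.93699 ≈ 0.0719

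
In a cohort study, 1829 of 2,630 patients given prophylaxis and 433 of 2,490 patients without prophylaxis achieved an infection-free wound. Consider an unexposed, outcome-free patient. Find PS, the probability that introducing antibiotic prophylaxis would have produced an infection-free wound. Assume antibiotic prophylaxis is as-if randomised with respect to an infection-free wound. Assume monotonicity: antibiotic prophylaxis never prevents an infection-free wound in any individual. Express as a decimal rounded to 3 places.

p₁ = P(outcome | exposed) = 1829/2630 = 0.69544
p₀ = P(outcome | unexposed) = 433/2490 = 0.1739
Under exogeneity and monotonicity, PS = (p₁ − p₀) / (1 − p₀).
PS = (0.69544 − 0.1739) / (1 − 0.1739) = 0.52154 / 0.8261 ≈ 0.6313

PS ≈ 0.631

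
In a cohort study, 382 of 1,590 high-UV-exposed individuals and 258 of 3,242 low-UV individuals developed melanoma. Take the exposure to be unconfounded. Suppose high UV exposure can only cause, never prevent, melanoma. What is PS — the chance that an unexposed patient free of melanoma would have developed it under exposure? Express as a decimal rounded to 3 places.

p₁ = P(outcome | exposed) = 382/1590 = 0.24025
p₀ = P(outcome | unexposed) = 258/3242 = 0.079581
Under exogeneity and monotonicity, PS = (p₁ − p₀) / (1 − p₀).
PS = (0.24025 − 0.079581) / (1 − 0.079581) = 0.16067 / 0.92042 ≈ 0.1746

PS ≈ 0.175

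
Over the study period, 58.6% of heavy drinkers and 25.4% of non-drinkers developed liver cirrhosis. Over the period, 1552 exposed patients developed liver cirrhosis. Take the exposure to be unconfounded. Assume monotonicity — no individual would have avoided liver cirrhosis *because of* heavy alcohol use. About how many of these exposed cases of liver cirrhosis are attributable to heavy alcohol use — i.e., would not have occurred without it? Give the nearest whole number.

about 879 cases

p₁ = 0.586, p₀ = 0.254.
PN = (p₁ − p₀)/p₁ = (0.586 − 0.254) / 0.586 ≈ 0.56655.
Attributable cases ≈ PN × (exposed cases) = 0.56655 × 1552 ≈ 879.29.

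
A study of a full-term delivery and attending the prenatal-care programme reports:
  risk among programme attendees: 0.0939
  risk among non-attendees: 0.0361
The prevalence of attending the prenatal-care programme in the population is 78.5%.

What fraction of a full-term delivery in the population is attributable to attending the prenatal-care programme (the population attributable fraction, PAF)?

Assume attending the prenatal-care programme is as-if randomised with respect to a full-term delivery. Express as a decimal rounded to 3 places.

PAF ≈ 0.557

Let p₁ = 0.0939, p₀ = 0.0361.
Overall risk P(Y=1) = π·p₁ + (1−π)·p₀ = 0.785×0.0939 + 0.215×0.0361 = 0.081473.
Under exogeneity, PAF = [P(Y=1) − p₀] / P(Y=1).
PAF = (0.081473 − 0.0361) / 0.081473 ≈ 0.5569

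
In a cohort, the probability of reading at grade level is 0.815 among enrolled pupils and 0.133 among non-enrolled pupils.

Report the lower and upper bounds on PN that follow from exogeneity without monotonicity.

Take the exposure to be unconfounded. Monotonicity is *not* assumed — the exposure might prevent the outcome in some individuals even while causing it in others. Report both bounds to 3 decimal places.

0.837 ≤ PN ≤ 1.000

Let p₁ = 0.815, p₀ = 0.133.
Under exogeneity alone the bounds on PN are max{0,(p₁−p₀)/p₁} ≤ PN ≤ min{1,(1−p₀)/p₁}.
  lower = (p₁ − p₀)/p₁ = 0.682 / 0.815 ≈ 0.8368
  upper = min{1, (1 − p₀)/p₁} = 0.867 / 0.815 ≈ 1.0638 → capped at 1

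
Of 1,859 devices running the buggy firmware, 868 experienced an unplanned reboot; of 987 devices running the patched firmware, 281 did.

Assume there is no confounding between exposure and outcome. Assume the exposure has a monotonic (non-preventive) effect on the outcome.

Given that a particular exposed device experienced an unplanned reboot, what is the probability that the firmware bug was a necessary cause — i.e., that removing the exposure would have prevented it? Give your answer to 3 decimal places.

PN ≈ 0.390

p₁ = P(outcome | exposed) = 868/1859 = 0.46692
p₀ = P(outcome | unexposed) = 281/987 = 0.2847
Under exogeneity and monotonicity, PN = (p₁ − p₀) / p₁.
PN = (0.46692 − 0.2847) / 0.46692 = 0.18222 / 0.46692 ≈ 0.3903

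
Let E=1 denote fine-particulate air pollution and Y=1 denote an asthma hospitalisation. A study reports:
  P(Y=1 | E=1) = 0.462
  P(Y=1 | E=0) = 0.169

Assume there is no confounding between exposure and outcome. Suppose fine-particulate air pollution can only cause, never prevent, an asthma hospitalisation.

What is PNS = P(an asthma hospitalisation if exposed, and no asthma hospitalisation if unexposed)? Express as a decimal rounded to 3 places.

Let p₁ = 0.462, p₀ = 0.169.
Under exogeneity and monotonicity, PNS = p₁ − p₀.
PNS = 0.462 − 0.169 = 0.293

PNS ≈ 0.293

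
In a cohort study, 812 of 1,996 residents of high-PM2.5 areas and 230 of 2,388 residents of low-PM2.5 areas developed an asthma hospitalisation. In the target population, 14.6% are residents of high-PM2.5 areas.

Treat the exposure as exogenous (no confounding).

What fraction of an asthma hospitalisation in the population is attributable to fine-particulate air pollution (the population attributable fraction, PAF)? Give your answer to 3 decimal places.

PAF ≈ 0.320

p₁ = P(outcome | exposed) = 812/1996 = 0.40681
p₀ = P(outcome | unexposed) = 230/2388 = 0.096315
Overall risk P(Y=1) = π·p₁ + (1−π)·p₀ = 0.146×0.40681 + 0.854×0.096315 = 0.14165.
Under exogeneity, PAF = [P(Y=1) − p₀] / P(Y=1).
PAF = (0.14165 − 0.096315) / 0.14165 ≈ 0.3200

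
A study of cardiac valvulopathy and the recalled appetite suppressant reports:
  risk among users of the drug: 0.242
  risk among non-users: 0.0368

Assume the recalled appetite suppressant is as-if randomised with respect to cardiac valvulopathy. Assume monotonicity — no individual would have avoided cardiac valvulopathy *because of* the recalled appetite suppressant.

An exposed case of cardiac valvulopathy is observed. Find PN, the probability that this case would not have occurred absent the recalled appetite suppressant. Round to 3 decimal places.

PN ≈ 0.848

Let p₁ = 0.242, p₀ = 0.0368.
Under exogeneity and monotonicity, PN = (p₁ − p₀) / p₁.
PN = (0.242 − 0.0368) / 0.242 = 0.2052 / 0.242 ≈ 0.8479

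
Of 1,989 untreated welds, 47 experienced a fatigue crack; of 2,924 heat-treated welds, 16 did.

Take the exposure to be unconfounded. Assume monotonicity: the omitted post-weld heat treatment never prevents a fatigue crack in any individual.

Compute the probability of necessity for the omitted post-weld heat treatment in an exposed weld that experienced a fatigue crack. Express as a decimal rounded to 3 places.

p₁ = P(outcome | exposed) = 47/1989 = 0.02363
p₀ = P(outcome | unexposed) = 16/2924 = 0.005472
Under exogeneity and monotonicity, PN = (p₁ − p₀) / p₁.
PN = (0.02363 − 0.005472) / 0.02363 = 0.018158 / 0.02363 ≈ 0.7684

PN ≈ 0.768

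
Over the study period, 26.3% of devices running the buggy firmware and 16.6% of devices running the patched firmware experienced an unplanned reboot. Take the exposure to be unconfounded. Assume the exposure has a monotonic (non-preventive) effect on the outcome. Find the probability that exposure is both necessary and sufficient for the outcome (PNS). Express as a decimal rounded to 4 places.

p₁ = 0.263, p₀ = 0.166.
Under exogeneity and monotonicity, PNS = p₁ − p₀.
PNS = 0.263 − 0.166 = 0.097

PNS ≈ 0.0970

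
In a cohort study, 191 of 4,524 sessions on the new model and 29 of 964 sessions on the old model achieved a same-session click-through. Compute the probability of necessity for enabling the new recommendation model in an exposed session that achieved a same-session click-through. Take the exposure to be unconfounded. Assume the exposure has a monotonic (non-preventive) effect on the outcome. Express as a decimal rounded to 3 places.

PN ≈ 0.287

p₁ = P(outcome | exposed) = 191/4524 = 0.042219
p₀ = P(outcome | unexposed) = 29/964 = 0.030083
Under exogeneity and monotonicity, PN = (p₁ − p₀) / p₁.
PN = (0.042219 − 0.030083) / 0.042219 = 0.012136 / 0.042219 ≈ 0.2875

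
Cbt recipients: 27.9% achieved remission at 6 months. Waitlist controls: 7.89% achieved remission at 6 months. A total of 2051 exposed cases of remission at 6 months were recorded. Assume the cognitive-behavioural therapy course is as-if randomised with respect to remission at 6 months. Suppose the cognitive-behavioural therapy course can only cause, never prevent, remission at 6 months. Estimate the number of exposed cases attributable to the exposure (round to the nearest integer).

about 1471 cases

p₁ = 0.279, p₀ = 0.0789.
PN = (p₁ − p₀)/p₁ = (0.279 − 0.0789) / 0.279 ≈ 0.71720.
Attributable cases ≈ PN × (exposed cases) = 0.71720 × 2051 ≈ 1470.99.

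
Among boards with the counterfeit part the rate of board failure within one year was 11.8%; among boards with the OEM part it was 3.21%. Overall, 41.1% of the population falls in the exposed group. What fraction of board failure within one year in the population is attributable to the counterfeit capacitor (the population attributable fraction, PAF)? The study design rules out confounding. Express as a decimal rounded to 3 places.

PAF ≈ 0.524

p₁ = 0.118, p₀ = 0.0321.
Overall risk P(Y=1) = π·p₁ + (1−π)·p₀ = 0.411×0.118 + 0.589×0.0321 = 0.067405.
Under exogeneity, PAF = [P(Y=1) − p₀] / P(Y=1).
PAF = (0.067405 − 0.0321) / 0.067405 ≈ 0.5238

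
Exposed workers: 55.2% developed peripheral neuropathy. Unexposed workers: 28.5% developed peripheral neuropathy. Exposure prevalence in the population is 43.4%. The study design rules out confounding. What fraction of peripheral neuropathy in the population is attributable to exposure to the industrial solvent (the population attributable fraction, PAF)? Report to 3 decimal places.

PAF ≈ 0.289

p₁ = 0.552, p₀ = 0.285.
Overall risk P(Y=1) = π·p₁ + (1−π)·p₀ = 0.434×0.552 + 0.566×0.285 = 0.40088.
Under exogeneity, PAF = [P(Y=1) − p₀] / P(Y=1).
PAF = (0.40088 − 0.285) / 0.40088 ≈ 0.2891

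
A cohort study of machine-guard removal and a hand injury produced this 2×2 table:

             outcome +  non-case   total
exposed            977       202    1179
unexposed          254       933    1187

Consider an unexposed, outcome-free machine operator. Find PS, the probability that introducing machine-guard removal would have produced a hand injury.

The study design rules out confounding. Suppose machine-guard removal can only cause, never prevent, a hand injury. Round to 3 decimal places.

p₁ = P(outcome | exposed) = 977/1179 = 0.82867
p₀ = P(outcome | unexposed) = 254/1187 = 0.21398
Under exogeneity and monotonicity, PS = (p₁ − p₀)/(1 − p₀).
PS = (0.82867 − 0.21398) / 0.78602 ≈ 0.7820

PS ≈ 0.782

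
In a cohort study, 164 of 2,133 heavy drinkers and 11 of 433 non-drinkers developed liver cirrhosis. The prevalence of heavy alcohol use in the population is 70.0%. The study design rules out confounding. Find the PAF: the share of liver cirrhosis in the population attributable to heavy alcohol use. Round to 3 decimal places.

p₁ = P(outcome | exposed) = 164/2133 = 0.076887
p₀ = P(outcome | unexposed) = 11/433 = 0.025404
Overall risk P(Y=1) = π·p₁ + (1−π)·p₀ = 0.7×0.076887 + 0.3×0.025404 = 0.061442.
Under exogeneity, PAF = [P(Y=1) − p₀] / P(Y=1).
PAF = (0.061442 − 0.025404) / 0.061442 ≈ 0.5865

PAF ≈ 0.587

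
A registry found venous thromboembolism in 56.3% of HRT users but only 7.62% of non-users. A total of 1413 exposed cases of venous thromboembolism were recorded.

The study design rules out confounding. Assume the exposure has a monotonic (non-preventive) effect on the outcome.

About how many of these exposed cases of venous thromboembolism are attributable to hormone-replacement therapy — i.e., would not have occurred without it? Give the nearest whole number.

p₁ = 0.563, p₀ = 0.0762.
PN = (p₁ − p₀)/p₁ = (0.563 − 0.0762) / 0.563 ≈ 0.86465.
Attributable cases ≈ PN × (exposed cases) = 0.86465 × 1413 ≈ 1221.76.

about 1222 cases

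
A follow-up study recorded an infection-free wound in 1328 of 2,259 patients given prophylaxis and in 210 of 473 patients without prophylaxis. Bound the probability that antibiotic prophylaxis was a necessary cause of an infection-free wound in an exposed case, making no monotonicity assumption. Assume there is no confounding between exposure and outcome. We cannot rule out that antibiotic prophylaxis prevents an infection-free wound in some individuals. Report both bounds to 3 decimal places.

0.245 ≤ PN ≤ 0.946

p₁ = P(outcome | exposed) = 1328/2259 = 0.58787
p₀ = P(outcome | unexposed) = 210/473 = 0.44397
Under exogeneity alone the bounds on PN are max{0,(p₁−p₀)/p₁} ≤ PN ≤ min{1,(1−p₀)/p₁}.
  lower = (p₁ − p₀)/p₁ = 0.1439 / 0.58787 ≈ 0.2448
  upper = min{1, (1 − p₀)/p₁} = 0.55603 / 0.58787 ≈ 0.9458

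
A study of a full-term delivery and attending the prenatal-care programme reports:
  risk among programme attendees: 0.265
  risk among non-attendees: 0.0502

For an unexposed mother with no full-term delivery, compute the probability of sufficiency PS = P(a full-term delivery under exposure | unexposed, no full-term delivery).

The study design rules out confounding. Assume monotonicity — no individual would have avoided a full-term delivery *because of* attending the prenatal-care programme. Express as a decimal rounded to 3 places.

Let p₁ = 0.265, p₀ = 0.0502.
Under exogeneity and monotonicity, PS = (p₁ − p₀) / (1 − p₀).
PS = (0.265 − 0.0502) / (1 − 0.0502) = 0.2148 / 0.9498 ≈ 0.2262

PS ≈ 0.226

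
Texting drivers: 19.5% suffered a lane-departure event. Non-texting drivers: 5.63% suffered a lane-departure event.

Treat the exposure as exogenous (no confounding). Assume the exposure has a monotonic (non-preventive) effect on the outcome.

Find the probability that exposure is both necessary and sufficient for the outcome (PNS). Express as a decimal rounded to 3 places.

p₁ = 0.195, p₀ = 0.0563.
Under exogeneity and monotonicity, PNS = p₁ − p₀.
PNS = 0.195 − 0.0563 = 0.1387

PNS ≈ 0.139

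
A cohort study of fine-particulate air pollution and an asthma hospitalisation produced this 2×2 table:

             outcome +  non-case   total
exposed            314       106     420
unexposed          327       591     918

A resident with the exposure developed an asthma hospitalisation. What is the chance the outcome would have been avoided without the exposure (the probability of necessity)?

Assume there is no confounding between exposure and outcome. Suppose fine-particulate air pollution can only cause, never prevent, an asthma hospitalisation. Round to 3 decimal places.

PN ≈ 0.524

p₁ = P(outcome | exposed) = 314/420 = 0.74762
p₀ = P(outcome | unexposed) = 327/918 = 0.35621
Under exogeneity and monotonicity, PN = (p₁ − p₀)/p₁.
PN = (0.74762 − 0.35621) / 0.74762 ≈ 0.5235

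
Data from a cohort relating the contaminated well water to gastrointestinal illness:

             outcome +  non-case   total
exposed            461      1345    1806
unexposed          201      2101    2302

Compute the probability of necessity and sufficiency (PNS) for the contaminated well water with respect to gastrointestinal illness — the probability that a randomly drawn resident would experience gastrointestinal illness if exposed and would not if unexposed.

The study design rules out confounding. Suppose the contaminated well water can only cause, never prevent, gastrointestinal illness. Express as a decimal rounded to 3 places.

PNS ≈ 0.168

p₁ = P(outcome | exposed) = 461/1806 = 0.25526
p₀ = P(outcome | unexposed) = 201/2302 = 0.087315
Under exogeneity and monotonicity, PNS = p₁ − p₀.
PNS = 0.25526 − 0.087315 = 0.16794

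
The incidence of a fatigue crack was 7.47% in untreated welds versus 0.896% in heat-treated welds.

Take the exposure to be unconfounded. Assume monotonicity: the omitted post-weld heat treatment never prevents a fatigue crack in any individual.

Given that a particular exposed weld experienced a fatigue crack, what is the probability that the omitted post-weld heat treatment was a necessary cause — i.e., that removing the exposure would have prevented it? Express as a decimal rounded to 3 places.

p₁ = 0.0747, p₀ = 0.00896.
Under exogeneity and monotonicity, PN = (p₁ − p₀) / p₁.
PN = (0.0747 − 0.00896) / 0.0747 = 0.06574 / 0.0747 ≈ 0.8801

PN ≈ 0.880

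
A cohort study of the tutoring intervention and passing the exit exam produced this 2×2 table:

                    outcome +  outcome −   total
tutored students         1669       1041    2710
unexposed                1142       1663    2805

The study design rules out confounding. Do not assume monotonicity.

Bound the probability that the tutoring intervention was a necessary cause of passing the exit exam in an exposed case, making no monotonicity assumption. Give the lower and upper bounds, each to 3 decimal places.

0.339 ≤ PN ≤ 0.963

p₁ = P(outcome | exposed) = 1669/2710 = 0.61587
p₀ = P(outcome | unexposed) = 1142/2805 = 0.40713
Under exogeneity alone the bounds on PN are max{0,(p₁−p₀)/p₁} ≤ PN ≤ min{1,(1−p₀)/p₁}.
  lower = (p₁ − p₀)/p₁ = 0.20874 / 0.61587 ≈ 0.3389
  upper = min{1, (1 − p₀)/p₁} = 0.59287 / 0.61587 ≈ 0.9627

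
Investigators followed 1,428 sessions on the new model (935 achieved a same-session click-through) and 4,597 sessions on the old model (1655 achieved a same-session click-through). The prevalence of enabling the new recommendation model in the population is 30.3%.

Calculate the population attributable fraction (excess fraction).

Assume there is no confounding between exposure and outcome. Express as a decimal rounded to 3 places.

p₁ = P(outcome | exposed) = 935/1428 = 0.65476
p₀ = P(outcome | unexposed) = 1655/4597 = 0.36002
Overall risk P(Y=1) = π·p₁ + (1−π)·p₀ = 0.303×0.65476 + 0.697×0.36002 = 0.44932.
Under exogeneity, PAF = [P(Y=1) − p₀] / P(Y=1).
PAF = (0.44932 − 0.36002) / 0.44932 ≈ 0.1988

PAF ≈ 0.199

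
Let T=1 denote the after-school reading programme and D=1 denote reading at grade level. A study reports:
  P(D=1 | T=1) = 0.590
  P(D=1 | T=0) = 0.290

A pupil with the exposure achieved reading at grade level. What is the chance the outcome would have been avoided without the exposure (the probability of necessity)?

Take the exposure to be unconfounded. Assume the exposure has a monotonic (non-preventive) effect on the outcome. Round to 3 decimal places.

PN ≈ 0.508

Let p₁ = 0.59, p₀ = 0.29.
Under exogeneity and monotonicity, PN = (p₁ − p₀) / p₁.
PN = (0.59 − 0.29) / 0.59 = 0.3 / 0.59 ≈ 0.5085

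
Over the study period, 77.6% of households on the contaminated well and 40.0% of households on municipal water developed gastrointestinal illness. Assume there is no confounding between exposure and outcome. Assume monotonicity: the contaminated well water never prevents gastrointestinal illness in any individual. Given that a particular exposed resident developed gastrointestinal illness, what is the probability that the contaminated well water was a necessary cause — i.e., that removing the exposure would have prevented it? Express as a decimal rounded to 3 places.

PN ≈ 0.485

p₁ = 0.776, p₀ = 0.4.
Under exogeneity and monotonicity, PN = (p₁ − p₀) / p₁.
PN = (0.776 − 0.4) / 0.776 = 0.376 / 0.776 ≈ 0.4845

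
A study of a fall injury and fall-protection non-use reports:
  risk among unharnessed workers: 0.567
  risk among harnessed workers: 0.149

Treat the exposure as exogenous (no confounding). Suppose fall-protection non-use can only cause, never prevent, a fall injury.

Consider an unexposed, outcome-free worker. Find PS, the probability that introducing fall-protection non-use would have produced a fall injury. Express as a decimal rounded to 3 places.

Let p₁ = 0.567, p₀ = 0.149.
Under exogeneity and monotonicity, PS = (p₁ − p₀) / (1 − p₀).
PS = (0.567 − 0.149) / (1 − 0.149) = 0.418 / 0.851 ≈ 0.4912

PS ≈ 0.491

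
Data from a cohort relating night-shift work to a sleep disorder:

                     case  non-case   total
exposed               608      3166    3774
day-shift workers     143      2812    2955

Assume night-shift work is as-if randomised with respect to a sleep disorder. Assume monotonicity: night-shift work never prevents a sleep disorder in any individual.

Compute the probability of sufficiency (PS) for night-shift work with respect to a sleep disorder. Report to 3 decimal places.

PS ≈ 0.118

p₁ = P(outcome | exposed) = 608/3774 = 0.1611
p₀ = P(outcome | unexposed) = 143/2955 = 0.048393
Under exogeneity and monotonicity, PS = (p₁ − p₀)/(1 − p₀).
PS = (0.1611 − 0.048393) / 0.95161 ≈ 0.1184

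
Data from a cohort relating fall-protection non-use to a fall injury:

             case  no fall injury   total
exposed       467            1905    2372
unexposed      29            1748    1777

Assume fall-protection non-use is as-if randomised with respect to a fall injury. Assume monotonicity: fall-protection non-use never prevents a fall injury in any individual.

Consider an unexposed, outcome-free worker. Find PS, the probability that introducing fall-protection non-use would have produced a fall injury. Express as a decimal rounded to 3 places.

p₁ = P(outcome | exposed) = 467/2372 = 0.19688
p₀ = P(outcome | unexposed) = 29/1777 = 0.01632
Under exogeneity and monotonicity, PS = (p₁ − p₀)/(1 − p₀).
PS = (0.19688 − 0.01632) / 0.98368 ≈ 0.1836

PS ≈ 0.184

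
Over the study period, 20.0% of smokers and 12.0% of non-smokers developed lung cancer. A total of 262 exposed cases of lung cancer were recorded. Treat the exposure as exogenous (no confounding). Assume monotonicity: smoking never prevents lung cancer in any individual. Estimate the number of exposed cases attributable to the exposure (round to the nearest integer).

p₁ = 0.2, p₀ = 0.12.
PN = (p₁ − p₀)/p₁ = (0.2 − 0.12) / 0.2 ≈ 0.40000.
Attributable cases ≈ PN × (exposed cases) = 0.40000 × 262 ≈ 104.80.

about 105 cases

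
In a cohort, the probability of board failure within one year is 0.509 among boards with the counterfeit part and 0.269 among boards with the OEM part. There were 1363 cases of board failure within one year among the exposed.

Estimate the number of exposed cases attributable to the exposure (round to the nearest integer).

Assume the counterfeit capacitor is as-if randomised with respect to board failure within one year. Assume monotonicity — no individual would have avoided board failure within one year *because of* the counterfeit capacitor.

Let p₁ = 0.509, p₀ = 0.269.
PN = (p₁ − p₀)/p₁ = (0.509 − 0.269) / 0.509 ≈ 0.47151.
Attributable cases ≈ PN × (exposed cases) = 0.47151 × 1363 ≈ 642.67.

about 643 cases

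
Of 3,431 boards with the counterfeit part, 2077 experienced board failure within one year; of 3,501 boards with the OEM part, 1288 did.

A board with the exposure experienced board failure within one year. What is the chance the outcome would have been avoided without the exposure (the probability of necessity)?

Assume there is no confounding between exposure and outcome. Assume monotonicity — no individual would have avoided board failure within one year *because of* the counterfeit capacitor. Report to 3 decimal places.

PN ≈ 0.392

p₁ = P(outcome | exposed) = 2077/3431 = 0.60536
p₀ = P(outcome | unexposed) = 1288/3501 = 0.36789
Under exogeneity and monotonicity, PN = (p₁ − p₀) / p₁.
PN = (0.60536 − 0.36789) / 0.60536 = 0.23747 / 0.60536 ≈ 0.3923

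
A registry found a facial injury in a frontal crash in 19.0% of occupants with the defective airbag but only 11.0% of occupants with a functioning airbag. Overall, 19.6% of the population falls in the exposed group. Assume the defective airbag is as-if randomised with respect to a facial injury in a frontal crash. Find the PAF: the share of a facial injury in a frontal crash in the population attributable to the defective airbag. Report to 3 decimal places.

p₁ = 0.19, p₀ = 0.11.
Overall risk P(Y=1) = π·p₁ + (1−π)·p₀ = 0.196×0.19 + 0.804×0.11 = 0.12568.
Under exogeneity, PAF = [P(Y=1) − p₀] / P(Y=1).
PAF = (0.12568 − 0.11) / 0.12568 ≈ 0.1248

PAF ≈ 0.125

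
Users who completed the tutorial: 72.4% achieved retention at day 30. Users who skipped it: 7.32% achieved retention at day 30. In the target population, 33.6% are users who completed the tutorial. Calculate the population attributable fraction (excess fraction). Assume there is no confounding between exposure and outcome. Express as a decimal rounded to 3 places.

PAF ≈ 0.749

p₁ = 0.724, p₀ = 0.0732.
Overall risk P(Y=1) = π·p₁ + (1−π)·p₀ = 0.336×0.724 + 0.664×0.0732 = 0.29187.
Under exogeneity, PAF = [P(Y=1) − p₀] / P(Y=1).
PAF = (0.29187 − 0.0732) / 0.29187 ≈ 0.7492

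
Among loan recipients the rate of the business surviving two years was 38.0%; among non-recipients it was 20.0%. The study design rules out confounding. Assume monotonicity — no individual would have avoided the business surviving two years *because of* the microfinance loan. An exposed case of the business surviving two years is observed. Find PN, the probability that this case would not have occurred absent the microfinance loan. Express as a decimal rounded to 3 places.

PN ≈ 0.474

p₁ = 0.38, p₀ = 0.2.
Under exogeneity and monotonicity, PN = (p₁ − p₀) / p₁.
PN = (0.38 − 0.2) / 0.38 = 0.18 / 0.38 ≈ 0.4737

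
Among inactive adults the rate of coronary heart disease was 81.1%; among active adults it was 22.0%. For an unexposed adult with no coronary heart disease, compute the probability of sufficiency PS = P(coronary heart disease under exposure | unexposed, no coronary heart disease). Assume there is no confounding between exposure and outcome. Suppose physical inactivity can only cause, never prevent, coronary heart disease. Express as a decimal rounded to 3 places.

PS ≈ 0.758

p₁ = 0.811, p₀ = 0.22.
Under exogeneity and monotonicity, PS = (p₁ − p₀) / (1 − p₀).
PS = (0.811 − 0.22) / (1 − 0.22) = 0.591 / 0.78 ≈ 0.7577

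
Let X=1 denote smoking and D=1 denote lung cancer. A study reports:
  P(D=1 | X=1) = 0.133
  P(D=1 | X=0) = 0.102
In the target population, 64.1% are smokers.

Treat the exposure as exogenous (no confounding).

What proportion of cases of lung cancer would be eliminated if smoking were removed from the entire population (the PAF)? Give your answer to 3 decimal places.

PAF ≈ 0.163

Let p₁ = 0.133, p₀ = 0.102.
Overall risk P(Y=1) = π·p₁ + (1−π)·p₀ = 0.641×0.133 + 0.359×0.102 = 0.12187.
Under exogeneity, PAF = [P(Y=1) − p₀] / P(Y=1).
PAF = (0.12187 − 0.102) / 0.12187 ≈ 0.1630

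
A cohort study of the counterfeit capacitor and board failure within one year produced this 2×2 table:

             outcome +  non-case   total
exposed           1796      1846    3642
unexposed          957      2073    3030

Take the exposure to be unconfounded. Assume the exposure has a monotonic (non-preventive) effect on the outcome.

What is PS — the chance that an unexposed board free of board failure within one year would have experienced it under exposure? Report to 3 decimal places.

p₁ = P(outcome | exposed) = 1796/3642 = 0.49314
p₀ = P(outcome | unexposed) = 957/3030 = 0.31584
Under exogeneity and monotonicity, PS = (p₁ − p₀) / (1 − p₀).
PS = (0.49314 − 0.31584) / (1 − 0.31584) = 0.17729 / 0.68416 ≈ 0.2591

PS ≈ 0.259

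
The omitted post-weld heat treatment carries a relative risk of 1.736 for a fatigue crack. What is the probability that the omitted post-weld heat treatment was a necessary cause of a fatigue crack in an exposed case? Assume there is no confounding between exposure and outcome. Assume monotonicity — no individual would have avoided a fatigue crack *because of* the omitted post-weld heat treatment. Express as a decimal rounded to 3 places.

PN ≈ 0.424

Under exogeneity and monotonicity, PN = (RR − 1) / RR = 1 − 1/RR.
PN = (1.736 − 1) / 1.736 = 0.736 / 1.736 ≈ 0.4240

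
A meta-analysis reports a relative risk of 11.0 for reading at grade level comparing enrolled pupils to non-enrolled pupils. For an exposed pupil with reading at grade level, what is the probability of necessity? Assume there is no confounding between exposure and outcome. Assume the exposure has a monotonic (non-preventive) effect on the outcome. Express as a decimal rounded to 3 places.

Under exogeneity and monotonicity, PN = (RR − 1) / RR = 1 − 1/RR.
PN = (11.0 − 1) / 11.0 = 10 / 11.0 ≈ 0.9091

PN ≈ 0.909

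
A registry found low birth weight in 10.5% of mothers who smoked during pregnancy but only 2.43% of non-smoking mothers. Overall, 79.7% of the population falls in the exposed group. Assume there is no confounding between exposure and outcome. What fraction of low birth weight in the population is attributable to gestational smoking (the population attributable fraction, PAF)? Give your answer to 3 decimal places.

PAF ≈ 0.726

p₁ = 0.105, p₀ = 0.0243.
Overall risk P(Y=1) = π·p₁ + (1−π)·p₀ = 0.797×0.105 + 0.203×0.0243 = 0.088618.
Under exogeneity, PAF = [P(Y=1) − p₀] / P(Y=1).
PAF = (0.088618 − 0.0243) / 0.088618 ≈ 0.7258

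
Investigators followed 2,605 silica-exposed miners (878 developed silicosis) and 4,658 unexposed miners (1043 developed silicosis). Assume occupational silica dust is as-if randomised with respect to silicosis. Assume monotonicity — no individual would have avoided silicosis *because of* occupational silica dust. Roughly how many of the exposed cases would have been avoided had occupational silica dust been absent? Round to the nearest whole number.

p₁ = P(outcome | exposed) = 878/2605 = 0.33704
p₀ = P(outcome | unexposed) = 1043/4658 = 0.22392
PN = (p₁ − p₀)/p₁ = (0.33704 − 0.22392) / 0.33704 ≈ 0.33565.
Attributable cases ≈ PN × (exposed cases) = 0.33565 × 878 ≈ 294.70.

about 295 cases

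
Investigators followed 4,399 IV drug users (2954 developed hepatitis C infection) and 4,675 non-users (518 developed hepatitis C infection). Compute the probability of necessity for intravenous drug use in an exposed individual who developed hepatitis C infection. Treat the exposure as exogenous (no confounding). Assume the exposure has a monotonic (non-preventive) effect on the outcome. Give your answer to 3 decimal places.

PN ≈ 0.835

p₁ = P(outcome | exposed) = 2954/4399 = 0.67152
p₀ = P(outcome | unexposed) = 518/4675 = 0.1108
Under exogeneity and monotonicity, PN = (p₁ − p₀) / p₁.
PN = (0.67152 − 0.1108) / 0.67152 = 0.56071 / 0.67152 ≈ 0.8350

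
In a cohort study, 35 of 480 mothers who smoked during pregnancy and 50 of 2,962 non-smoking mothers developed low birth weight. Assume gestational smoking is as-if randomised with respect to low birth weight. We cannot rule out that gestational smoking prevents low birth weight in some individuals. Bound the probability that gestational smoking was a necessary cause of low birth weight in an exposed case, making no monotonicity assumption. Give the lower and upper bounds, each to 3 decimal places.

0.768 ≤ PN ≤ 1.000

p₁ = P(outcome | exposed) = 35/480 = 0.072917
p₀ = P(outcome | unexposed) = 50/2962 = 0.01688
Under exogeneity alone the bounds on PN are max{0,(p₁−p₀)/p₁} ≤ PN ≤ min{1,(1−p₀)/p₁}.
  lower = (p₁ − p₀)/p₁ = 0.056036 / 0.072917 ≈ 0.7685
  upper = min{1, (1 − p₀)/p₁} = 0.98312 / 0.072917 ≈ 13.4828 → capped at 1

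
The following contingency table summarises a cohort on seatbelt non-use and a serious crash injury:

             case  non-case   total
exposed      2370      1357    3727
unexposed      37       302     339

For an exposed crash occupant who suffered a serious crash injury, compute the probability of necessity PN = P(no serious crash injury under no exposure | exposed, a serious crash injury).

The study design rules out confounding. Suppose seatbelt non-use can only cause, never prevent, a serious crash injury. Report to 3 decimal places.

p₁ = P(outcome | exposed) = 2370/3727 = 0.6359
p₀ = P(outcome | unexposed) = 37/339 = 0.10914
Under exogeneity and monotonicity, PN = (p₁ − p₀)/p₁.
PN = (0.6359 − 0.10914) / 0.6359 ≈ 0.8284

PN ≈ 0.828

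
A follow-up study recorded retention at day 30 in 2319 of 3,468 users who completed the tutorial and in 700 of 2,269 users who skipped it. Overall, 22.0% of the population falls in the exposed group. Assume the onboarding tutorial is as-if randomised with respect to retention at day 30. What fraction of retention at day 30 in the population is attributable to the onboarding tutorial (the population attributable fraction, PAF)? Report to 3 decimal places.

PAF ≈ 0.204

p₁ = P(outcome | exposed) = 2319/3468 = 0.66869
p₀ = P(outcome | unexposed) = 700/2269 = 0.30851
Overall risk P(Y=1) = π·p₁ + (1−π)·p₀ = 0.22×0.66869 + 0.78×0.30851 = 0.38775.
Under exogeneity, PAF = [P(Y=1) − p₀] / P(Y=1).
PAF = (0.38775 − 0.30851) / 0.38775 ≈ 0.2044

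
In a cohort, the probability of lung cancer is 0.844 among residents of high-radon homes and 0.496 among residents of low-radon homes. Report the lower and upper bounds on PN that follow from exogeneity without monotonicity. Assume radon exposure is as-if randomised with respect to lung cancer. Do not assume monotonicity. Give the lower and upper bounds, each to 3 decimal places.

Let p₁ = 0.844, p₀ = 0.496.
Under exogeneity alone the bounds on PN are max{0,(p₁−p₀)/p₁} ≤ PN ≤ min{1,(1−p₀)/p₁}.
  lower = (p₁ − p₀)/p₁ = 0.348 / 0.844 ≈ 0.4123
  upper = min{1, (1 − p₀)/p₁} = 0.504 / 0.844 ≈ 0.5972

0.412 ≤ PN ≤ 0.597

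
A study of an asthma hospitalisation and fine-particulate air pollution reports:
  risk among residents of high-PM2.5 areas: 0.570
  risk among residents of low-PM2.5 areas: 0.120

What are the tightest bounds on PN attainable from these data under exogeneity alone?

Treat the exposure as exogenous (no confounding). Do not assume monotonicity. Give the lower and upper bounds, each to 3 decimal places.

Let p₁ = 0.57, p₀ = 0.12.
Under exogeneity alone the bounds on PN are max{0,(p₁−p₀)/p₁} ≤ PN ≤ min{1,(1−p₀)/p₁}.
  lower = (p₁ − p₀)/p₁ = 0.45 / 0.57 ≈ 0.7895
  upper = min{1, (1 − p₀)/p₁} = 0.88 / 0.57 ≈ 1.5439 → capped at 1

0.789 ≤ PN ≤ 1.000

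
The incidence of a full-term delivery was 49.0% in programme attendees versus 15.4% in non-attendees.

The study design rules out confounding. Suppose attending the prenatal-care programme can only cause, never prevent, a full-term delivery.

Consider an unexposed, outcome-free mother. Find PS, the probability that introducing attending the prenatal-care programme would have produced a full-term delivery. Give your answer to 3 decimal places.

PS ≈ 0.397

p₁ = 0.49, p₀ = 0.154.
Under exogeneity and monotonicity, PS = (p₁ − p₀) / (1 − p₀).
PS = (0.49 − 0.154) / (1 − 0.154) = 0.336 / 0.846 ≈ 0.3972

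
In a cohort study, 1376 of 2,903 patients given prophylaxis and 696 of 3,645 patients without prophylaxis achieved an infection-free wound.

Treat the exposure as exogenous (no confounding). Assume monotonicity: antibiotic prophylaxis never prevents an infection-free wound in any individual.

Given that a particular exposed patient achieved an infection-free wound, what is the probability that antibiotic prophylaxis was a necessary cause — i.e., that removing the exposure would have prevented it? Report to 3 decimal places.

PN ≈ 0.597

p₁ = P(outcome | exposed) = 1376/2903 = 0.47399
p₀ = P(outcome | unexposed) = 696/3645 = 0.19095
Under exogeneity and monotonicity, PN = (p₁ − p₀) / p₁.
PN = (0.47399 − 0.19095) / 0.47399 = 0.28305 / 0.47399 ≈ 0.5972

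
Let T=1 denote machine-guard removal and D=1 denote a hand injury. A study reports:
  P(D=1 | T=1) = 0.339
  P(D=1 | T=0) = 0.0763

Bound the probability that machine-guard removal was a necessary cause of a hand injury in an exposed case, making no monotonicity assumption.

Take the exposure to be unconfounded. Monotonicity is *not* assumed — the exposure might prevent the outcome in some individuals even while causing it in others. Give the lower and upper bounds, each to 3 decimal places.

Let p₁ = 0.339, p₀ = 0.0763.
Under exogeneity alone the bounds on PN are max{0,(p₁−p₀)/p₁} ≤ PN ≤ min{1,(1−p₀)/p₁}.
  lower = (p₁ − p₀)/p₁ = 0.2627 / 0.339 ≈ 0.7749
  upper = min{1, (1 − p₀)/p₁} = 0.9237 / 0.339 ≈ 2.7248 → capped at 1

0.775 ≤ PN ≤ 1.000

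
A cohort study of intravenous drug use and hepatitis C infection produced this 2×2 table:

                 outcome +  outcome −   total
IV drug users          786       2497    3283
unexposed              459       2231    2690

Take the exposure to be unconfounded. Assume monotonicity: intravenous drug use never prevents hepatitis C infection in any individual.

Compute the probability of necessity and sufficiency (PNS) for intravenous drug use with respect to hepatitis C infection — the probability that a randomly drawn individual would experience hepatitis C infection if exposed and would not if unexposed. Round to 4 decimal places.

PNS ≈ 0.0688

p₁ = P(outcome | exposed) = 786/3283 = 0.23942
p₀ = P(outcome | unexposed) = 459/2690 = 0.17063
Under exogeneity and monotonicity, PNS = p₁ − p₀.
PNS = 0.23942 − 0.17063 = 0.068783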